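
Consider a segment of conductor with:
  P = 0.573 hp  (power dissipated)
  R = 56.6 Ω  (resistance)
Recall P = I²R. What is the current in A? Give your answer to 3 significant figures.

2.75 A

Rearranging: I = √(P/R).
P = 0.573 hp = 427.3 W; R = 56.6 Ω.
I = 2.748 A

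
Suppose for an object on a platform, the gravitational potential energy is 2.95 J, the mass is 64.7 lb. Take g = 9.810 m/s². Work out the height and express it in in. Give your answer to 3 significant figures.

Rearranging: h = PE/(m·g).
PE = 2.95 J; m = 64.7 lb = 29.35 kg; g = 9.810 m/s².
h = 0.01025 m
0.01025 m × (1 in / 0.02540 m) = 0.4034 in

0.403 in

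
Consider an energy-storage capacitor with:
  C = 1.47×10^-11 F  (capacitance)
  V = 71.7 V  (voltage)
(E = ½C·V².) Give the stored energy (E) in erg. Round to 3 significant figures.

0.378 erg

E is given directly by: E = ½CV².
C = 1.47×10^-11 F; V = 71.7 V.
E = 3.779×10^-8 J  (the unit combination reduces to kg·m²/s² = J)
3.779×10^-8 J × (1 erg / 1.000×10^-7 J) = 0.3779 erg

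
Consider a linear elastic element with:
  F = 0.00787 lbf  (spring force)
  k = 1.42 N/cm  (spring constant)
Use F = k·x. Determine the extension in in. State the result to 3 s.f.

0.00971 in

From Hooke's law: x = F/k.
F = 0.00787 lbf = 0.03501 N; k = 1.42 N/cm = 142.0 N/m.
x = 2.465×10^-4 m
2.465×10^-4 m × (1 in / 0.02540 m) = 0.009706 in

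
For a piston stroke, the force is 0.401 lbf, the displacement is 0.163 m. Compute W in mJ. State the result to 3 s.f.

Directly: W = F·d.
F = 0.401 lbf = 1.784 N; d = 0.163 m.
W = 0.2907 J
0.2907 J × (1 mJ / 0.001000 J) = 290.7 mJ

291 mJ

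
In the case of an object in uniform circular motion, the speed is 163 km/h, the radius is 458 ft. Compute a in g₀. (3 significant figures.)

a is given directly by: a = v²/r.
v = 163 km/h = 45.28 m/s; r = 458 ft = 139.6 m.
a = 14.69 m/s²
14.69 m/s² × (1 g₀ / 9.807 m/s²) = 1.498 g₀

1.50 g₀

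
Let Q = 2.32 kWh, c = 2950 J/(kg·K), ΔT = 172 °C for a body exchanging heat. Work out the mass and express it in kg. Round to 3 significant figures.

Solving Q = m·c·ΔT for m: m = Q/(c·ΔT).
Q = 2.32 kWh = 8.352×10^6 J; c = 2950 J/(kg·K); ΔT = 172 °C = 172.0 K.
m = 16.46 kg

16.5 kg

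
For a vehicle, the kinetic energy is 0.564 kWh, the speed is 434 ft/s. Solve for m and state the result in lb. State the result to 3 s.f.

512 lb

Rearranging KE = ½mv² for m: m = 2·KE/v².
KE = 0.564 kWh = 2.030×10^6 J; v = 434 ft/s = 132.3 m/s.
m = 232.1 kg
232.1 kg × (1 lb / 0.4536 kg) = 511.6 lb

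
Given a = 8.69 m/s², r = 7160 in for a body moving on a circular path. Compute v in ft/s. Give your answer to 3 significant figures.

Rearranging a = v²/r for v: v = √(a·r).
a = 8.69 m/s²; r = 7160 in = 181.9 m.
v = 39.75 m/s
39.75 m/s × (1 ft/s / 0.3048 m/s) = 130.4 ft/s

130 ft/s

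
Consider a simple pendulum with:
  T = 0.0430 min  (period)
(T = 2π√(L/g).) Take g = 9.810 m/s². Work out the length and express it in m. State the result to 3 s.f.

Rearranging T = 2π√(L/g) for L: L = g·(T/2π)².
T = 0.0430 min = 2.580 s; g = 9.810 m/s².
L = 1.654 m

1.65 m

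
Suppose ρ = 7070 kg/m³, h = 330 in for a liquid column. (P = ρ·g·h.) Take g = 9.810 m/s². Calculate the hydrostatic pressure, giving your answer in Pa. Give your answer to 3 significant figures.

Directly: P = ρgh.
ρ = 7070 kg/m³; h = 330 in = 8.382 m; g = 9.810 m/s².
P = 5.813×10^5 Pa

5.81×10^5 Pa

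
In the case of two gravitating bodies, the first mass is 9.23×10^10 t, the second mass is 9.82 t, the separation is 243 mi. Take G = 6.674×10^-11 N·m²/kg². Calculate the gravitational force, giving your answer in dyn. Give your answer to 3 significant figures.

39.6 dyn

From Newton's law of gravitation: F = Gm₁m₂/r².
m₁ = 9.23×10^10 t = 9.230×10^13 kg; m₂ = 9.82 t = 9820 kg; r = 243 mi = 3.911×10^5 m; G = 6.674×10^-11 N·m²/kg².
F = 3.955×10^-4 N  (the unit combination reduces to kg·m/s² = N)
3.955×10^-4 N × (1 dyn / 1.000×10^-5 N) = 39.55 dyn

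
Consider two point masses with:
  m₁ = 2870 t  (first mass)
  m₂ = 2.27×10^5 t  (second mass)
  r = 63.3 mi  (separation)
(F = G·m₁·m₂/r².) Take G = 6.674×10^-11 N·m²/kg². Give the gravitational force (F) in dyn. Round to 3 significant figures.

0.419 dyn

Directly: F = Gm₁m₂/r².
m₁ = 2870 t = 2.870×10^6 kg; m₂ = 2.27×10^5 t = 2.270×10^8 kg; r = 63.3 mi = 1.019×10^5 m; G = 6.674×10^-11 N·m²/kg².
F = 4.190×10^-6 N
4.190×10^-6 N × (1 dyn / 1.000×10^-5 N) = 0.4190 dyn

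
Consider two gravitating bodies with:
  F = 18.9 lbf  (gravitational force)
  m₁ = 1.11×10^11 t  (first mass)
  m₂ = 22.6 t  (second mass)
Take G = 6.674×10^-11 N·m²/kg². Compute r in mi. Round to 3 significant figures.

Rearranging F = G·m₁·m₂/r² for r: r = √(G·m₁m₂/F).
F = 18.9 lbf = 84.07 N; m₁ = 1.11×10^11 t = 1.110×10^14 kg; m₂ = 22.6 t = 22600 kg; G = 6.674×10^-11 N·m²/kg².
r = 1411 m
1411 m × (1 mi / 1609 m) = 0.8769 mi

0.877 mi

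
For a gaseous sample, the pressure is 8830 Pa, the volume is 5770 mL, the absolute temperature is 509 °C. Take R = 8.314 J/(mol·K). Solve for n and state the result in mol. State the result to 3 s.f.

From the ideal-gas law: n = PV/(RT).
P = 8830 Pa; V = 5770 mL = 0.005770 m³; T = 509 °C = 782.1 K; R = 8.314 J/(mol·K).
n = 0.007835 mol

0.00783 mol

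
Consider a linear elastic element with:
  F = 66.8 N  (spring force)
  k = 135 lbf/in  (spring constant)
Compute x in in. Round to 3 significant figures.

0.111 in

From Hooke's law: x = F/k.
F = 66.8 N; k = 135 lbf/in = 23642 N/m.
x = 0.002825 m
0.002825 m × (1 in / 0.02540 m) = 0.1112 in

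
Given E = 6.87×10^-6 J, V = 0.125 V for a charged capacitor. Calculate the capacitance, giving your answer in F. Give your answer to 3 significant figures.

8.79×10^-4 F

Solving E = ½C·V² for C: C = 2E/V².
E = 6.87×10^-6 J; V = 0.125 V.
C = 8.794×10^-4 F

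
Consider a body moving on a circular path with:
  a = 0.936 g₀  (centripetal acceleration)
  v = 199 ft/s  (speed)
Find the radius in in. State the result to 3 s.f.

Rearranging a = v²/r for r: r = v²/a.
a = 0.936 g₀ = 9.179 m/s²; v = 199 ft/s = 60.66 m/s.
r = 400.8 m
400.8 m × (1 in / 0.02540 m) = 15780 in

15800 in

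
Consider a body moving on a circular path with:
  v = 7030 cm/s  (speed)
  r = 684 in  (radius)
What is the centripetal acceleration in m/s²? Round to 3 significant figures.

a is given directly by: a = v²/r.
v = 7030 cm/s = 70.30 m/s; r = 684 in = 17.37 m.
a = 284.5 m/s²

284 m/s²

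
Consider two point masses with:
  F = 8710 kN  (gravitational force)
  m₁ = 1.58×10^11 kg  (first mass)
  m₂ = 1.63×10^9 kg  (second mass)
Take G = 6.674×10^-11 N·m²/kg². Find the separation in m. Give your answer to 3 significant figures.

Solving F = G·m₁·m₂/r² for r: r = √(G·m₁m₂/F).
F = 8710 kN = 8.710×10^6 N; m₁ = 1.58×10^11 kg; m₂ = 1.63×10^9 kg; G = 6.674×10^-11 N·m²/kg².
r = 44.42 m

44.4 m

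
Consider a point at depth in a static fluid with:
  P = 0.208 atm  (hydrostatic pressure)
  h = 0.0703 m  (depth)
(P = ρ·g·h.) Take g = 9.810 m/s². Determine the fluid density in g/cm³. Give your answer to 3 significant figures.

Rearranging: ρ = P/(g·h).
P = 0.208 atm = 21076 Pa; h = 0.0703 m; g = 9.810 m/s².
ρ = 30560 kg/m³
30560 kg/m³ × (1 g/cm³ / 1000 kg/m³) = 30.56 g/cm³

30.6 g/cm³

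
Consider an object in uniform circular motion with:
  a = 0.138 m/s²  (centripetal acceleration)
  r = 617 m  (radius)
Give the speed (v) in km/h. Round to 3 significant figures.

Rearranging: v = √(a·r).
a = 0.138 m/s²; r = 617 m.
v = 9.227 m/s
9.227 m/s × (1 km/h / 0.2778 m/s) = 33.22 km/h

33.2 km/h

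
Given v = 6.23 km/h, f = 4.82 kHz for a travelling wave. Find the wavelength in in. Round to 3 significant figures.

0.0141 in

Rearranging: λ = v/f.
v = 6.23 km/h = 1.731 m/s; f = 4.82 kHz = 4820 Hz.
λ = 3.590×10^-4 m
3.590×10^-4 m × (1 in / 0.02540 m) = 0.01414 in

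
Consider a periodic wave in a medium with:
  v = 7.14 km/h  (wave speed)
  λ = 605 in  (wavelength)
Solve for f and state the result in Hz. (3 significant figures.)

Rearranging: f = v/λ.
v = 7.14 km/h = 1.983 m/s; λ = 605 in = 15.37 m.
f = 0.1291 Hz

0.129 Hz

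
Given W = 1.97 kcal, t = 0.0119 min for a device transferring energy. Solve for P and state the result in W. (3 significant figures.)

11500 W

Directly: P = W/t.
W = 1.97 kcal = 8242 J; t = 0.0119 min = 0.7140 s.
P = 11544 W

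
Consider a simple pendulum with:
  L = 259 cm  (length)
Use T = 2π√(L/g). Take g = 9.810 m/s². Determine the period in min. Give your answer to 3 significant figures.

T is given directly by: T = 2π√(L/g).
L = 259 cm = 2.590 m; g = 9.810 m/s².
T = 3.228 s
3.228 s × (1 min / 60.00 s) = 0.05381 min

0.0538 min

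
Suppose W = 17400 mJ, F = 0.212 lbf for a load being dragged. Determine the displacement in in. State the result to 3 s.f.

726 in

Solving W = F·d for d: d = W/F.
W = 17400 mJ = 17.40 J; F = 0.212 lbf = 0.9430 N.
d = 18.45 m
18.45 m × (1 in / 0.02540 m) = 726.4 in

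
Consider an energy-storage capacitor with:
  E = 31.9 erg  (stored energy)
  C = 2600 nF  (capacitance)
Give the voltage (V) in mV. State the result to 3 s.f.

1570 mV

Rearranging: V = √(2E/C).
E = 31.9 erg = 3.190×10^-6 J; C = 2600 nF = 2.600×10^-6 F.
V = 1.566 V
1.566 V × (1 mV / 0.001000 V) = 1566 mV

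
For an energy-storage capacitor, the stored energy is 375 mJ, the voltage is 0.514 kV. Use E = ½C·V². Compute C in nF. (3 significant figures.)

Rearranging: C = 2E/V².
E = 375 mJ = 0.3750 J; V = 0.514 kV = 514.0 V.
C = 2.839×10^-6 F
2.839×10^-6 F × (1 nF / 1.000×10^-9 F) = 2839 nF

2840 nF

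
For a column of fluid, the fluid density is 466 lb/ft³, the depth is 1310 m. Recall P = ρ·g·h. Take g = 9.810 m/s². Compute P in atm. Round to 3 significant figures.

947 atm

Directly: P = ρgh.
ρ = 466 lb/ft³ = 7465 kg/m³; h = 1310 m; g = 9.810 m/s².
P = 9.593×10^7 Pa
9.593×10^7 Pa × (1 atm / 1.013×10^5 Pa) = 946.7 atm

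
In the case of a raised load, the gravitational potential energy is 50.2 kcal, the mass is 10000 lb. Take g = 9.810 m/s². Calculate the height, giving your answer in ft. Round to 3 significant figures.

15.5 ft

Rearranging: h = PE/(m·g).
PE = 50.2 kcal = 2.100×10^5 J; m = 10000 lb = 4536 kg; g = 9.810 m/s².
h = 4.720 m
4.720 m × (1 ft / 0.3048 m) = 15.49 ft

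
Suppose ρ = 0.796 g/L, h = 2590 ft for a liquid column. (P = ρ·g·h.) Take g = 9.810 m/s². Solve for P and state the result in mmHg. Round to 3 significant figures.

46.2 mmHg

Directly: P = ρgh.
ρ = 0.796 g/L = 0.7960 kg/m³; h = 2590 ft = 789.4 m; g = 9.810 m/s².
P = 6164 Pa  (the unit combination reduces to kg/(m·s²) = Pa)
6164 Pa × (1 mmHg / 133.3 Pa) = 46.24 mmHg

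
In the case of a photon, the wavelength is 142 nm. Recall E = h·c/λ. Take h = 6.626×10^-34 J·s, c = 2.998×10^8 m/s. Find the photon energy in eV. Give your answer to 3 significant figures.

E is given directly by: E = hc/λ.
λ = 142 nm = 1.420×10^-7 m; h = 6.626×10^-34 J·s; c = 2.998×10^8 m/s.
E = 1.399×10^-18 J
1.399×10^-18 J × (1 eV / 1.602×10^-19 J) = 8.731 eV

8.73 eV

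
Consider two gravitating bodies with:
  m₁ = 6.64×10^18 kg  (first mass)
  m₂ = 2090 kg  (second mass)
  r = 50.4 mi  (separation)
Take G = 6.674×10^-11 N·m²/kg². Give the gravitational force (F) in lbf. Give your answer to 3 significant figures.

31.6 lbf

From Newton's law of gravitation: F = Gm₁m₂/r².
m₁ = 6.64×10^18 kg; m₂ = 2090 kg; r = 50.4 mi = 81111 m; G = 6.674×10^-11 N·m²/kg².
F = 140.8 N
140.8 N × (1 lbf / 4.448 N) = 31.65 lbf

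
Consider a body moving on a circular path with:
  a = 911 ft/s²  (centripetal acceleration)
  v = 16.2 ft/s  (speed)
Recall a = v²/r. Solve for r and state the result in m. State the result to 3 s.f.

Rearranging: r = v²/a.
a = 911 ft/s² = 277.7 m/s²; v = 16.2 ft/s = 4.938 m/s.
r = 0.08781 m

0.0878 m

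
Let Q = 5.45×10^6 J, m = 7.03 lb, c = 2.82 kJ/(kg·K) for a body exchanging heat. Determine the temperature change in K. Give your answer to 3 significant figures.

Solving Q = m·c·ΔT for ΔT: ΔT = Q/(m·c).
Q = 5.45×10^6 J; m = 7.03 lb = 3.189 kg; c = 2.82 kJ/(kg·K) = 2820 J/(kg·K).
ΔT = 606.1 K

606 K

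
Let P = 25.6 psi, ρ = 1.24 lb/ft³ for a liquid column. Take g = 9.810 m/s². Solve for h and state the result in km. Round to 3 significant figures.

Solving P = ρ·g·h for h: h = P/(ρ·g).
P = 25.6 psi = 1.765×10^5 Pa; ρ = 1.24 lb/ft³ = 19.86 kg/m³; g = 9.810 m/s².
h = 905.8 m
905.8 m × (1 km / 1000 m) = 0.9058 km

0.906 km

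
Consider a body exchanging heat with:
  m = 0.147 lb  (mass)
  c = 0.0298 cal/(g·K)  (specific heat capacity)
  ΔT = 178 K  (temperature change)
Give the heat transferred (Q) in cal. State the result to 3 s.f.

354 cal

Q is given directly by: Q = mcΔT.
m = 0.147 lb = 0.06668 kg; c = 0.0298 cal/(g·K) = 124.7 J/(kg·K); ΔT = 178 K.
Q = 1480 J  (the unit combination reduces to kg·m²/s² = J)
1480 J × (1 cal / 4.184 J) = 353.7 cal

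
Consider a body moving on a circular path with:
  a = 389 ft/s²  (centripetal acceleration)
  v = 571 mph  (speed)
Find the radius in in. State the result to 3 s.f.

21600 in

Solving a = v²/r for r: r = v²/a.
a = 389 ft/s² = 118.6 m/s²; v = 571 mph = 255.3 m/s.
r = 549.5 m
549.5 m × (1 in / 0.02540 m) = 21635 in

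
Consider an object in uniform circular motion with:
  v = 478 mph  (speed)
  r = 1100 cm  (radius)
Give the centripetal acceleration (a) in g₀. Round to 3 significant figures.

Directly: a = v²/r.
v = 478 mph = 213.7 m/s; r = 1100 cm = 11.00 m.
a = 4151 m/s²
4151 m/s² × (1 g₀ / 9.807 m/s²) = 423.3 g₀

423 g₀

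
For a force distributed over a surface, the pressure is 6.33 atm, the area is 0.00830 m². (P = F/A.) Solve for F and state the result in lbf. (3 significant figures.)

1200 lbf

Solving P = F/A for F: F = P·A.
P = 6.33 atm = 6.414×10^5 Pa; A = 0.00830 m².
F = 5324 N
5324 N × (1 lbf / 4.448 N) = 1197 lbf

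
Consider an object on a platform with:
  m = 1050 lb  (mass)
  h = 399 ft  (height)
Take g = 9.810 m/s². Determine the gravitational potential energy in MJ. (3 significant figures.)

Directly: PE = mgh.
m = 1050 lb = 476.3 kg; h = 399 ft = 121.6 m; g = 9.810 m/s².
PE = 5.682×10^5 J  (the unit combination reduces to kg·m²/s² = J)
5.682×10^5 J × (1 MJ / 1.000×10^6 J) = 0.5682 MJ

0.568 MJ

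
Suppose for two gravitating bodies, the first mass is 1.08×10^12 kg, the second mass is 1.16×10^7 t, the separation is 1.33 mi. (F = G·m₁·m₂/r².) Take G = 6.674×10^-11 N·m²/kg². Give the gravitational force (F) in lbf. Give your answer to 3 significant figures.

41000 lbf

From Newton's law of gravitation: F = Gm₁m₂/r².
m₁ = 1.08×10^12 kg; m₂ = 1.16×10^7 t = 1.160×10^10 kg; r = 1.33 mi = 2140 m; G = 6.674×10^-11 N·m²/kg².
F = 1.825×10^5 N
1.825×10^5 N × (1 lbf / 4.448 N) = 41028 lbf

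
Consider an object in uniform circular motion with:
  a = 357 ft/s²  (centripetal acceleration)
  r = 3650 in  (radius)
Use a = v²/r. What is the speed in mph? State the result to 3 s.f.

Rearranging: v = √(a·r).
a = 357 ft/s² = 108.8 m/s²; r = 3650 in = 92.71 m.
v = 100.4 m/s
100.4 m/s × (1 mph / 0.4470 m/s) = 224.7 mph

225 mph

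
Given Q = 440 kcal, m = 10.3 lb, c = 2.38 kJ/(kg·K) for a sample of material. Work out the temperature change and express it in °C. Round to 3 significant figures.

Rearranging: ΔT = Q/(m·c).
Q = 440 kcal = 1.841×10^6 J; m = 10.3 lb = 4.672 kg; c = 2.38 kJ/(kg·K) = 2380 J/(kg·K).
ΔT = 165.6 K
Since 1 °C = 1 K, 165.6 °C.

166 °C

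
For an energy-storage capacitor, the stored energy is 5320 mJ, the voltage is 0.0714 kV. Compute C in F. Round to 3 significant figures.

0.00209 F

Rearranging: C = 2E/V².
E = 5320 mJ = 5.320 J; V = 0.0714 kV = 71.40 V.
C = 0.002087 F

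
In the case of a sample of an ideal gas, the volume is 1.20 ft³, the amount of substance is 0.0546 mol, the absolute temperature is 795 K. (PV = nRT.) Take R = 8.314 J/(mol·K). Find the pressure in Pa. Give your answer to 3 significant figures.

10600 Pa

Directly: P = nRT/V.
V = 1.20 ft³ = 0.03398 m³; n = 0.0546 mol; T = 795 K; R = 8.314 J/(mol·K).
P = 10620 Pa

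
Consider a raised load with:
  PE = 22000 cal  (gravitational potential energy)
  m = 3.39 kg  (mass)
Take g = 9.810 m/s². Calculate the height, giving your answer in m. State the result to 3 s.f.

2770 m

Solving PE = m·g·h for h: h = PE/(m·g).
PE = 22000 cal = 92048 J; m = 3.39 kg; g = 9.810 m/s².
h = 2768 m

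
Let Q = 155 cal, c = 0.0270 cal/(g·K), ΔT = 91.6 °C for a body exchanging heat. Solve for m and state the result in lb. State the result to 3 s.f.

0.138 lb

Rearranging: m = Q/(c·ΔT).
Q = 155 cal = 648.5 J; c = 0.0270 cal/(g·K) = 113.0 J/(kg·K); ΔT = 91.6 °C = 91.60 K.
m = 0.06267 kg
0.06267 kg × (1 lb / 0.4536 kg) = 0.1382 lb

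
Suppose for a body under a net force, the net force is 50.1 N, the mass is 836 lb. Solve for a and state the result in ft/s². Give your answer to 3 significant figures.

From Newton's second law: a = F/m.
F = 50.1 N; m = 836 lb = 379.2 kg.
a = 0.1321 m/s²
0.1321 m/s² × (1 ft/s² / 0.3048 m/s²) = 0.4335 ft/s²

0.433 ft/s²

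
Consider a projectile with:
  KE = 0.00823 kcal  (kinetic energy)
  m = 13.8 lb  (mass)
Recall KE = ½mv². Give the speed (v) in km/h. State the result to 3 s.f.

Rearranging: v = √(2·KE/m).
KE = 0.00823 kcal = 34.43 J; m = 13.8 lb = 6.260 kg.
v = 3.317 m/s
3.317 m/s × (1 km/h / 0.2778 m/s) = 11.94 km/h

11.9 km/h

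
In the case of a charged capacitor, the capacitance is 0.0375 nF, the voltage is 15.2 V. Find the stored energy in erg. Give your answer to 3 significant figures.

0.0433 erg

E is given directly by: E = ½CV².
C = 0.0375 nF = 3.750×10^-11 F; V = 15.2 V.
E = 4.332×10^-9 J
4.332×10^-9 J × (1 erg / 1.000×10^-7 J) = 0.04332 erg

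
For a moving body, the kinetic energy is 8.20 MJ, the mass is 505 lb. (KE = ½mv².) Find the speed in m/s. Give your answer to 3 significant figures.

268 m/s

Rearranging KE = ½mv² for v: v = √(2·KE/m).
KE = 8.20 MJ = 8.200×10^6 J; m = 505 lb = 229.1 kg.
v = 267.6 m/s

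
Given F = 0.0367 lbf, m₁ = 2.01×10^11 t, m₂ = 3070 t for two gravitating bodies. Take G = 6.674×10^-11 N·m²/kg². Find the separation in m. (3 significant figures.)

5.02×10^5 m

From Newton's law of gravitation: r = √(G·m₁m₂/F).
F = 0.0367 lbf = 0.1632 N; m₁ = 2.01×10^11 t = 2.010×10^14 kg; m₂ = 3070 t = 3.070×10^6 kg; G = 6.674×10^-11 N·m²/kg².
r = 5.023×10^5 m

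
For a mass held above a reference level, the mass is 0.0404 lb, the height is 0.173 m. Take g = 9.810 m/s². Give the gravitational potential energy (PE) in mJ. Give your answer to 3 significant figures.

Directly: PE = mgh.
m = 0.0404 lb = 0.01833 kg; h = 0.173 m; g = 9.810 m/s².
PE = 0.03110 J
0.03110 J × (1 mJ / 0.001000 J) = 31.10 mJ

31.1 mJ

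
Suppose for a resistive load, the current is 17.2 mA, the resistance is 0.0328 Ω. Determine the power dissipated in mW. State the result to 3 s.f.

Directly: P = I²R.
I = 17.2 mA = 0.01720 A; R = 0.0328 Ω.
P = 9.704×10^-6 W  (the unit combination reduces to kg·m²/s³ = W)
9.704×10^-6 W × (1 mW / 0.001000 W) = 0.009704 mW

0.00970 mW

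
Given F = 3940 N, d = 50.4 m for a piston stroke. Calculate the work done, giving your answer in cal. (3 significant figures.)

47500 cal

Directly: W = F·d.
F = 3940 N; d = 50.4 m.
W = 1.986×10^5 J
1.986×10^5 J × (1 cal / 4.184 J) = 47461 cal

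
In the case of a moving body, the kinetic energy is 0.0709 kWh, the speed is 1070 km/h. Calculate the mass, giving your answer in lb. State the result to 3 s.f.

12.7 lb

Rearranging: m = 2·KE/v².
KE = 0.0709 kWh = 2.552×10^5 J; v = 1070 km/h = 297.2 m/s.
m = 5.779 kg
5.779 kg × (1 lb / 0.4536 kg) = 12.74 lb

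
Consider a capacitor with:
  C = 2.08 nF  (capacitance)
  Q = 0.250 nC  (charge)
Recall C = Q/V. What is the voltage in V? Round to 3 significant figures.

Solving C = Q/V for V: V = Q/C.
C = 2.08 nF = 2.080×10^-9 F; Q = 0.250 nC = 2.500×10^-10 C.
V = 0.1202 V

0.120 V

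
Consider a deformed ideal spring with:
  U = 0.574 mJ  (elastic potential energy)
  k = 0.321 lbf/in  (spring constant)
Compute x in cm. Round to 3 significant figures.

Rearranging U = ½k·x² for x: x = √(2U/k).
U = 0.574 mJ = 5.740×10^-4 J; k = 0.321 lbf/in = 56.22 N/m.
x = 0.004519 m
0.004519 m × (1 cm / 0.01000 m) = 0.4519 cm

0.452 cm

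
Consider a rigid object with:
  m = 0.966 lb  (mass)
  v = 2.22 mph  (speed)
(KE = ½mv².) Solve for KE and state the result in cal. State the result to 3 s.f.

0.0516 cal

KE is given directly by: KE = ½mv².
m = 0.966 lb = 0.4382 kg; v = 2.22 mph = 0.9924 m/s.
KE = 0.2158 J
0.2158 J × (1 cal / 4.184 J) = 0.05157 cal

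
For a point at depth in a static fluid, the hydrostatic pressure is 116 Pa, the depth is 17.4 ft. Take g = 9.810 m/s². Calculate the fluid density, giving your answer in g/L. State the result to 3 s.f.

2.23 g/L

Rearranging P = ρ·g·h for ρ: ρ = P/(g·h).
P = 116 Pa; h = 17.4 ft = 5.304 m; g = 9.810 m/s².
ρ = 2.230 kg/m³
Since 1 g/L = 1 kg/m³, 2.230 g/L.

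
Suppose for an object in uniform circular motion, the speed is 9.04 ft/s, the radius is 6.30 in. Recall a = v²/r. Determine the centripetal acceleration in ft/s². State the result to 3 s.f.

a is given directly by: a = v²/r.
v = 9.04 ft/s = 2.755 m/s; r = 6.30 in = 0.1600 m.
a = 47.45 m/s²
47.45 m/s² × (1 ft/s² / 0.3048 m/s²) = 155.7 ft/s²

156 ft/s²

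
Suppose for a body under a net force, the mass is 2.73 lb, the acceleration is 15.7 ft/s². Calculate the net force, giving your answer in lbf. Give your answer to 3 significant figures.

F is given directly by: F = m·a.
m = 2.73 lb = 1.238 kg; a = 15.7 ft/s² = 4.785 m/s².
F = 5.926 N
5.926 N × (1 lbf / 4.448 N) = 1.332 lbf

1.33 lbf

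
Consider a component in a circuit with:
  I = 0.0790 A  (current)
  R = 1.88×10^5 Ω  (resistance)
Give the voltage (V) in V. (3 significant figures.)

V is given directly by: V = IR.
I = 0.0790 A; R = 1.88×10^5 Ω.
V = 14852 V

14900 V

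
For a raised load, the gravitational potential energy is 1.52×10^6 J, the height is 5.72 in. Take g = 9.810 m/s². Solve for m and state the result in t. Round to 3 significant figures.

Rearranging PE = m·g·h for m: m = PE/(g·h).
PE = 1.52×10^6 J; h = 5.72 in = 0.1453 m; g = 9.810 m/s².
m = 1.066×10^6 kg
1.066×10^6 kg × (1 t / 1000 kg) = 1066 t

1070 t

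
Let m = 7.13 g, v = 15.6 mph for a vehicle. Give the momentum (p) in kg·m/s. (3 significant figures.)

p is given directly by: p = mv.
m = 7.13 g = 0.007130 kg; v = 15.6 mph = 6.974 m/s.
p = 0.04972 kg·m/s  (the unit combination reduces to kg·m/s = kg·m/s)

0.0497 kg·m/s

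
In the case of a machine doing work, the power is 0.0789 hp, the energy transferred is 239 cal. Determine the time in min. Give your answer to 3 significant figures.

0.283 min

Rearranging P = W/t for t: t = W/P.
P = 0.0789 hp = 58.84 W; W = 239 cal = 1000.0 J.
t = 17.00 s
17.00 s × (1 min / 60.00 s) = 0.2833 min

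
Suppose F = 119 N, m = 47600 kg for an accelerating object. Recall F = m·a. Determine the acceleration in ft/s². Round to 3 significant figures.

From Newton's second law: a = F/m.
F = 119 N; m = 47600 kg.
a = 0.002500 m/s²
0.002500 m/s² × (1 ft/s² / 0.3048 m/s²) = 0.008202 ft/s²

0.00820 ft/s²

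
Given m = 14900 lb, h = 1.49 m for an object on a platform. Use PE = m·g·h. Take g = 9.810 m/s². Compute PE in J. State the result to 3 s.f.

98800 J

PE is given directly by: PE = mgh.
m = 14900 lb = 6759 kg; h = 1.49 m; g = 9.810 m/s².
PE = 98789 J  (the unit combination reduces to kg·m²/s² = J)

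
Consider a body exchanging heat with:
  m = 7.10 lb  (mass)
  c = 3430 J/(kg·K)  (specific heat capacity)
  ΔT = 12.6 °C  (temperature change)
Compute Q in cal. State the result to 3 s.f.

Q is given directly by: Q = mcΔT.
m = 7.10 lb = 3.221 kg; c = 3430 J/(kg·K); ΔT = 12.6 °C = 12.60 K.
Q = 1.392×10^5 J
1.392×10^5 J × (1 cal / 4.184 J) = 33266 cal

33300 cal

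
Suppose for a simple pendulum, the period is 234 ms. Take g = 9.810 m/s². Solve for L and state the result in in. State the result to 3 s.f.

0.536 in

Rearranging T = 2π√(L/g) for L: L = g·(T/2π)².
T = 234 ms = 0.2340 s; g = 9.810 m/s².
L = 0.01361 m
0.01361 m × (1 in / 0.02540 m) = 0.5357 in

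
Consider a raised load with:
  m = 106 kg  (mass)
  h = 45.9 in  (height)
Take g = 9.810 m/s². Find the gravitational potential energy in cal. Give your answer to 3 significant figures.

290 cal

Directly: PE = mgh.
m = 106 kg; h = 45.9 in = 1.166 m; g = 9.810 m/s².
PE = 1212 J
1212 J × (1 cal / 4.184 J) = 289.8 cal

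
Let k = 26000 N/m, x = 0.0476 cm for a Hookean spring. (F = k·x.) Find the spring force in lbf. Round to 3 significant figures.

Directly: F = kx.
k = 26000 N/m; x = 0.0476 cm = 4.760×10^-4 m.
F = 12.38 N
12.38 N × (1 lbf / 4.448 N) = 2.782 lbf

2.78 lbf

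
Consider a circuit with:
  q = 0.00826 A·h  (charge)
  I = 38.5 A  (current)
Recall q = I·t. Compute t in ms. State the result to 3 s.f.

Solving q = I·t for t: t = q/I.
q = 0.00826 A·h = 29.74 C; I = 38.5 A.
t = 0.7724 s
0.7724 s × (1 ms / 0.001000 s) = 772.4 ms

772 ms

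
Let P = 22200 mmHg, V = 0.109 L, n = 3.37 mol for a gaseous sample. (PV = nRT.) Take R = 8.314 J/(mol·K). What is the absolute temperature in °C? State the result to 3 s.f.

Rearranging: T = PV/(nR).
P = 22200 mmHg = 2.960×10^6 Pa; V = 0.109 L = 1.090×10^-4 m³; n = 3.37 mol; R = 8.314 J/(mol·K).
T = 11.51 K
11.51 K − 273.15 = -261.6 °C

-262 °C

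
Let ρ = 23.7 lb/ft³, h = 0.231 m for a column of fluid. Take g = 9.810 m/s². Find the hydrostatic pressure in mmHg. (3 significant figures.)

6.45 mmHg

Directly: P = ρgh.
ρ = 23.7 lb/ft³ = 379.6 kg/m³; h = 0.231 m; g = 9.810 m/s².
P = 860.3 Pa
860.3 Pa × (1 mmHg / 133.3 Pa) = 6.453 mmHg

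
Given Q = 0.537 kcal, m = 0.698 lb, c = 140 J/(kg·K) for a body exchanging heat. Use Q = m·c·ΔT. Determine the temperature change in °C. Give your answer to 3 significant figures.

50.7 °C

Rearranging Q = m·c·ΔT for ΔT: ΔT = Q/(m·c).
Q = 0.537 kcal = 2247 J; m = 0.698 lb = 0.3166 kg; c = 140 J/(kg·K).
ΔT = 50.69 K
Since 1 °C = 1 K, 50.69 °C.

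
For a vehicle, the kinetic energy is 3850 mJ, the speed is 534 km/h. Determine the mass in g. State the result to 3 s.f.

0.350 g

Solving KE = ½mv² for m: m = 2·KE/v².
KE = 3850 mJ = 3.850 J; v = 534 km/h = 148.3 m/s.
m = 3.500×10^-4 kg
3.500×10^-4 kg × (1 g / 0.001000 kg) = 0.3500 g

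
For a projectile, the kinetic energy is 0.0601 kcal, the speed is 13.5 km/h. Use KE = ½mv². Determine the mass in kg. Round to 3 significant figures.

Solving KE = ½mv² for m: m = 2·KE/v².
KE = 0.0601 kcal = 251.5 J; v = 13.5 km/h = 3.750 m/s.
m = 35.76 kg

35.8 kg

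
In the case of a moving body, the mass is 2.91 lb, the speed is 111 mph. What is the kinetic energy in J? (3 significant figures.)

Directly: KE = ½mv².
m = 2.91 lb = 1.320 kg; v = 111 mph = 49.62 m/s.
KE = 1625 J

1630 J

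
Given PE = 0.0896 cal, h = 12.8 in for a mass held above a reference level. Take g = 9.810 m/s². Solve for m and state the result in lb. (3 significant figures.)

Rearranging PE = m·g·h for m: m = PE/(g·h).
PE = 0.0896 cal = 0.3749 J; h = 12.8 in = 0.3251 m; g = 9.810 m/s².
m = 0.1175 kg
0.1175 kg × (1 lb / 0.4536 kg) = 0.2591 lb

0.259 lb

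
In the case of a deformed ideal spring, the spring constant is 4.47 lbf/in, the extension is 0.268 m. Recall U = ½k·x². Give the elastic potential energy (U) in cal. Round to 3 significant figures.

Directly: U = ½kx².
k = 4.47 lbf/in = 782.8 N/m; x = 0.268 m.
U = 28.11 J
28.11 J × (1 cal / 4.184 J) = 6.719 cal

6.72 cal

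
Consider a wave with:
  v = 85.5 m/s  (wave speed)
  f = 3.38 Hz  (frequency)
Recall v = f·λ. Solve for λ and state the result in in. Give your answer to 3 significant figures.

996 in

Solving v = f·λ for λ: λ = v/f.
v = 85.5 m/s; f = 3.38 Hz.
λ = 25.30 m
25.30 m × (1 in / 0.02540 m) = 995.9 in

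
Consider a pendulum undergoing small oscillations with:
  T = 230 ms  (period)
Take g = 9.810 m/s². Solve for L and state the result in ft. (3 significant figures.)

0.0431 ft

Solving T = 2π√(L/g) for L: L = g·(T/2π)².
T = 230 ms = 0.2300 s; g = 9.810 m/s².
L = 0.01315 m
0.01315 m × (1 ft / 0.3048 m) = 0.04313 ft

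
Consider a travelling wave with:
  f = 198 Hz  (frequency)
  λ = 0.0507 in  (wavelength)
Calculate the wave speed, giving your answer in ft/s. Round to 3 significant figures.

v is given directly by: v = fλ.
f = 198 Hz; λ = 0.0507 in = 0.001288 m.
v = 0.2550 m/s
0.2550 m/s × (1 ft/s / 0.3048 m/s) = 0.8366 ft/s

0.837 ft/s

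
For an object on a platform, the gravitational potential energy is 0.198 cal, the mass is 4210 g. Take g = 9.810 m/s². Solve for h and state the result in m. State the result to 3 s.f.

Rearranging: h = PE/(m·g).
PE = 0.198 cal = 0.8284 J; m = 4210 g = 4.210 kg; g = 9.810 m/s².
h = 0.02006 m

0.0201 m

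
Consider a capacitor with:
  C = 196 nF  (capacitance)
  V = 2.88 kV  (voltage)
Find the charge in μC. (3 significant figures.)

564 μC

Rearranging C = Q/V for Q: Q = CV.
C = 196 nF = 1.960×10^-7 F; V = 2.88 kV = 2880 V.
Q = 5.645×10^-4 C
5.645×10^-4 C × (1 μC / 1.000×10^-6 C) = 564.5 μC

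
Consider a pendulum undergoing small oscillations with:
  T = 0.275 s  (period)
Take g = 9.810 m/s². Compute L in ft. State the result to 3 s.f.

Solving T = 2π√(L/g) for L: L = g·(T/2π)².
T = 0.275 s; g = 9.810 m/s².
L = 0.01879 m
0.01879 m × (1 ft / 0.3048 m) = 0.06165 ft

0.0617 ft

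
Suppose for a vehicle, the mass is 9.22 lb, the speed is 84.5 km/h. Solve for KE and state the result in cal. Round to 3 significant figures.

275 cal

KE is given directly by: KE = ½mv².
m = 9.22 lb = 4.182 kg; v = 84.5 km/h = 23.47 m/s.
KE = 1152 J  (the unit combination reduces to kg·m²/s² = J)
1152 J × (1 cal / 4.184 J) = 275.3 cal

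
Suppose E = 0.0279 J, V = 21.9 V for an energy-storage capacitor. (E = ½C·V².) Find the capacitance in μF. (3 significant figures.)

116 μF

Solving E = ½C·V² for C: C = 2E/V².
E = 0.0279 J; V = 21.9 V.
C = 1.163×10^-4 F
1.163×10^-4 F × (1 μF / 1.000×10^-6 F) = 116.3 μF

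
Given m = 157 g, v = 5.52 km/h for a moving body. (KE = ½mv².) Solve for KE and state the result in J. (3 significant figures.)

KE is given directly by: KE = ½mv².
m = 157 g = 0.1570 kg; v = 5.52 km/h = 1.533 m/s.
KE = 0.1846 J

0.185 J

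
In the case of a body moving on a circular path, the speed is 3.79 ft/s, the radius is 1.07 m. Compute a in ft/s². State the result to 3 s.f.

4.09 ft/s²

Directly: a = v²/r.
v = 3.79 ft/s = 1.155 m/s; r = 1.07 m.
a = 1.247 m/s²
1.247 m/s² × (1 ft/s² / 0.3048 m/s²) = 4.092 ft/s²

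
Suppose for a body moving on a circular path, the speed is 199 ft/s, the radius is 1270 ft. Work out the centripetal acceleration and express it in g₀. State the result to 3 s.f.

Directly: a = v²/r.
v = 199 ft/s = 60.66 m/s; r = 1270 ft = 387.1 m.
a = 9.504 m/s²
9.504 m/s² × (1 g₀ / 9.807 m/s²) = 0.9692 g₀

0.969 g₀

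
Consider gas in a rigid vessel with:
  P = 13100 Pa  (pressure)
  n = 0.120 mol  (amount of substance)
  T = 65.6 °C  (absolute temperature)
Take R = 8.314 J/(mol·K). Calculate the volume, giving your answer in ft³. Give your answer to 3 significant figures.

Rearranging: V = nRT/P.
P = 13100 Pa; n = 0.120 mol; T = 65.6 °C = 338.8 K; R = 8.314 J/(mol·K).
V = 0.02580 m³
0.02580 m³ × (1 ft³ / 0.02832 m³) = 0.9111 ft³

0.911 ft³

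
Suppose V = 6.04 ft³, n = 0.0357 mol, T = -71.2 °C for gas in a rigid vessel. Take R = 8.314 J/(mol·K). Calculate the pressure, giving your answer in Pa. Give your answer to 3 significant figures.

Directly: P = nRT/V.
V = 6.04 ft³ = 0.1710 m³; n = 0.0357 mol; T = -71.2 °C = 201.9 K; R = 8.314 J/(mol·K).
P = 350.5 Pa

350 Pa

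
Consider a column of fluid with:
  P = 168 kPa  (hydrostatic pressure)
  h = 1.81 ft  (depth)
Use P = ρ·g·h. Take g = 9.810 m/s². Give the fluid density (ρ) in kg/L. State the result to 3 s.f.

Solving P = ρ·g·h for ρ: ρ = P/(g·h).
P = 168 kPa = 1.680×10^5 Pa; h = 1.81 ft = 0.5517 m; g = 9.810 m/s².
ρ = 31042 kg/m³
31042 kg/m³ × (1 kg/L / 1000 kg/m³) = 31.04 kg/L

31.0 kg/L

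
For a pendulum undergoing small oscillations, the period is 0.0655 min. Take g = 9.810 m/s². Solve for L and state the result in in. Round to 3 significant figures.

151 in

Rearranging T = 2π√(L/g) for L: L = g·(T/2π)².
T = 0.0655 min = 3.930 s; g = 9.810 m/s².
L = 3.838 m
3.838 m × (1 in / 0.02540 m) = 151.1 in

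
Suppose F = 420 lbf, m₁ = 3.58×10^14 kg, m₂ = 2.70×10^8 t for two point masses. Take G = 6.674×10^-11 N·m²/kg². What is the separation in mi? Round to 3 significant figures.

Rearranging F = G·m₁·m₂/r² for r: r = √(G·m₁m₂/F).
F = 420 lbf = 1868 N; m₁ = 3.58×10^14 kg; m₂ = 2.70×10^8 t = 2.700×10^11 kg; G = 6.674×10^-11 N·m²/kg².
r = 1.858×10^6 m
1.858×10^6 m × (1 mi / 1609 m) = 1155 mi

1150 mi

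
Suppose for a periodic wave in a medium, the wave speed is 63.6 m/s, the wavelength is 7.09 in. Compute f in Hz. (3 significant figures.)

Solving v = f·λ for f: f = v/λ.
v = 63.6 m/s; λ = 7.09 in = 0.1801 m.
f = 353.2 Hz

353 Hz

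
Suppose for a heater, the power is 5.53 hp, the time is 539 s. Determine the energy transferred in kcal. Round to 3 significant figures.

Rearranging P = W/t for W: W = P·t.
P = 5.53 hp = 4124 W; t = 539 s.
W = 2.223×10^6 J
2.223×10^6 J × (1 kcal / 4184 J) = 531.2 kcal

531 kcal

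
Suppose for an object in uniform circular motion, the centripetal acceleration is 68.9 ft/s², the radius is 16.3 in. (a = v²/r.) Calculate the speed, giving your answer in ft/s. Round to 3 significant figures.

9.67 ft/s

Solving a = v²/r for v: v = √(a·r).
a = 68.9 ft/s² = 21.00 m/s²; r = 16.3 in = 0.4140 m.
v = 2.949 m/s
2.949 m/s × (1 ft/s / 0.3048 m/s) = 9.674 ft/s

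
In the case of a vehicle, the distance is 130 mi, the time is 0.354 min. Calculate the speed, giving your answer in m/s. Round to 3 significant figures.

9850 m/s

v is given directly by: v = d/t.
d = 130 mi = 2.092×10^5 m; t = 0.354 min = 21.24 s.
v = 9850 m/s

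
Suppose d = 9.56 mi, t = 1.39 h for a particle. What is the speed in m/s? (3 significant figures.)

3.07 m/s

v is given directly by: v = d/t.
d = 9.56 mi = 15385 m; t = 1.39 h = 5004 s.
v = 3.075 m/s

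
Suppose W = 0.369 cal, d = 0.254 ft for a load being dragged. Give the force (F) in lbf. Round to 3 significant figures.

Rearranging: F = W/d.
W = 0.369 cal = 1.544 J; d = 0.254 ft = 0.07742 m.
F = 19.94 N
19.94 N × (1 lbf / 4.448 N) = 4.483 lbf

4.48 lbf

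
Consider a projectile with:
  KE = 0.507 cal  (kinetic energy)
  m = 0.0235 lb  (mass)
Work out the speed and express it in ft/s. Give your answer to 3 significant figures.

Solving KE = ½mv² for v: v = √(2·KE/m).
KE = 0.507 cal = 2.121 J; m = 0.0235 lb = 0.01066 kg.
v = 19.95 m/s
19.95 m/s × (1 ft/s / 0.3048 m/s) = 65.45 ft/s

65.5 ft/s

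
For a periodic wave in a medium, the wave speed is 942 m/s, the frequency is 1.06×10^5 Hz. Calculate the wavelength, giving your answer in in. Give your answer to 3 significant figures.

Rearranging: λ = v/f.
v = 942 m/s; f = 1.06×10^5 Hz.
λ = 0.008887 m
0.008887 m × (1 in / 0.02540 m) = 0.3499 in

0.350 in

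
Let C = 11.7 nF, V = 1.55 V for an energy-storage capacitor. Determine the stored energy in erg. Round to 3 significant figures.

0.141 erg

E is given directly by: E = ½CV².
C = 11.7 nF = 1.170×10^-8 F; V = 1.55 V.
E = 1.405×10^-8 J
1.405×10^-8 J × (1 erg / 1.000×10^-7 J) = 0.1405 erg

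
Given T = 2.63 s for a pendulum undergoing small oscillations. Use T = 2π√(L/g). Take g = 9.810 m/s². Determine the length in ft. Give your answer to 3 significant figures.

Rearranging: L = g·(T/2π)².
T = 2.63 s; g = 9.810 m/s².
L = 1.719 m
1.719 m × (1 ft / 0.3048 m) = 5.639 ft

5.64 ft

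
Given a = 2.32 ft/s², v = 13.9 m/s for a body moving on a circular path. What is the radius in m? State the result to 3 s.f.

273 m

Rearranging a = v²/r for r: r = v²/a.
a = 2.32 ft/s² = 0.7071 m/s²; v = 13.9 m/s.
r = 273.2 m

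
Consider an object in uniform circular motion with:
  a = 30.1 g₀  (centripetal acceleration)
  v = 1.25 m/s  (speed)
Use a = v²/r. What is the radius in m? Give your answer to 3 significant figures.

Solving a = v²/r for r: r = v²/a.
a = 30.1 g₀ = 295.2 m/s²; v = 1.25 m/s.
r = 0.005293 m

0.00529 m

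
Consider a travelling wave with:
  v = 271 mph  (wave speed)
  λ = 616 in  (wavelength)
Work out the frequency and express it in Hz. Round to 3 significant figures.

Solving v = f·λ for f: f = v/λ.
v = 271 mph = 121.1 m/s; λ = 616 in = 15.65 m.
f = 7.743 Hz

7.74 Hz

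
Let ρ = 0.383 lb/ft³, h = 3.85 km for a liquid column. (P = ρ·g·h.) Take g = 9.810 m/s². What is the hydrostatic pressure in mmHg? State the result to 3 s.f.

P is given directly by: P = ρgh.
ρ = 0.383 lb/ft³ = 6.135 kg/m³; h = 3.85 km = 3850 m; g = 9.810 m/s².
P = 2.317×10^5 Pa
2.317×10^5 Pa × (1 mmHg / 133.3 Pa) = 1738 mmHg

1740 mmHg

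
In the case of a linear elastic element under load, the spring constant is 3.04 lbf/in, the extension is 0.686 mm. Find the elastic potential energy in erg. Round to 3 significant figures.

1250 erg

U is given directly by: U = ½kx².
k = 3.04 lbf/in = 532.4 N/m; x = 0.686 mm = 6.860×10^-4 m.
U = 1.253×10^-4 J  (the unit combination reduces to kg·m²/s² = J)
1.253×10^-4 J × (1 erg / 1.000×10^-7 J) = 1253 erg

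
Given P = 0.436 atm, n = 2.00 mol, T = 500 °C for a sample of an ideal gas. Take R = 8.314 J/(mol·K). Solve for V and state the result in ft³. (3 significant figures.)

10.3 ft³

Rearranging: V = nRT/P.
P = 0.436 atm = 44178 Pa; n = 2.00 mol; T = 500 °C = 773.1 K; R = 8.314 J/(mol·K).
V = 0.2910 m³
0.2910 m³ × (1 ft³ / 0.02832 m³) = 10.28 ft³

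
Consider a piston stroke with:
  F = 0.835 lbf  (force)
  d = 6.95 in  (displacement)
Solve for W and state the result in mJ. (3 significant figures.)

W is given directly by: W = F·d.
F = 0.835 lbf = 3.714 N; d = 6.95 in = 0.1765 m.
W = 0.6557 J  (the unit combination reduces to kg·m²/s² = J)
0.6557 J × (1 mJ / 0.001000 J) = 655.7 mJ

656 mJ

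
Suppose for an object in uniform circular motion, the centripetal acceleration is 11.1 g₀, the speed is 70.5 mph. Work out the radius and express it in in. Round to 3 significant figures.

Rearranging a = v²/r for r: r = v²/a.
a = 11.1 g₀ = 108.9 m/s²; v = 70.5 mph = 31.52 m/s.
r = 9.125 m
9.125 m × (1 in / 0.02540 m) = 359.2 in

359 in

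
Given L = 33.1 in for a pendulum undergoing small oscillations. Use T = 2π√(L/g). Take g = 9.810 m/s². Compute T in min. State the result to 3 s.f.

Directly: T = 2π√(L/g).
L = 33.1 in = 0.8407 m; g = 9.810 m/s².
T = 1.839 s
1.839 s × (1 min / 60.00 s) = 0.03066 min

0.0307 min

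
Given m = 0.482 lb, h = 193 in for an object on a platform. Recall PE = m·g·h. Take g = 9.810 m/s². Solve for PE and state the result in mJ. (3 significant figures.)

Directly: PE = mgh.
m = 0.482 lb = 0.2186 kg; h = 193 in = 4.902 m; g = 9.810 m/s².
PE = 10.51 J
10.51 J × (1 mJ / 0.001000 J) = 10514 mJ

10500 mJ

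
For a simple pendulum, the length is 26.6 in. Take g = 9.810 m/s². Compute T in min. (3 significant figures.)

0.0275 min

T is given directly by: T = 2π√(L/g).
L = 26.6 in = 0.6756 m; g = 9.810 m/s².
T = 1.649 s
1.649 s × (1 min / 60.00 s) = 0.02748 min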